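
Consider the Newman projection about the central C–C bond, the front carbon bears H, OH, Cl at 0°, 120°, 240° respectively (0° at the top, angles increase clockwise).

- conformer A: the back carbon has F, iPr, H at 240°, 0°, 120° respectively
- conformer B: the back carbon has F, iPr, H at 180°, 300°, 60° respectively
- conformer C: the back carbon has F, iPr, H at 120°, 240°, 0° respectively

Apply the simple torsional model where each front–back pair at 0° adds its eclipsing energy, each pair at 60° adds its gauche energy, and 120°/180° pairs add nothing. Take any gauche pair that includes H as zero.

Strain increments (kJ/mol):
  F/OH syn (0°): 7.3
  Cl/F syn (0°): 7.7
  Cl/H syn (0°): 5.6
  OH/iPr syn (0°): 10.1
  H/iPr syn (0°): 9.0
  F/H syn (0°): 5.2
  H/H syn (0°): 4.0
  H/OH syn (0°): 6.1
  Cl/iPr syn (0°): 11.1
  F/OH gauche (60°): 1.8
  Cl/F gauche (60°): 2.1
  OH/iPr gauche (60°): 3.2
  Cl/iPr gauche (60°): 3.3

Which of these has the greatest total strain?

A (eclipsed): H–iPr eclipsed, OH–H eclipsed, Cl–F eclipsed; 9.0 + 6.1 + 7.7 = 22.8 kJ/mol.
B (staggered): OH–F gauche, Cl–F gauche, Cl–iPr gauche; 1.8 + 2.1 + 3.3 = 7.2 kJ/mol.
C (eclipsed): H–H eclipsed, OH–F eclipsed, Cl–iPr eclipsed; 4.0 + 7.3 + 11.1 = 22.4 kJ/mol.
A has the highest total (22.8 kJ/mol).

A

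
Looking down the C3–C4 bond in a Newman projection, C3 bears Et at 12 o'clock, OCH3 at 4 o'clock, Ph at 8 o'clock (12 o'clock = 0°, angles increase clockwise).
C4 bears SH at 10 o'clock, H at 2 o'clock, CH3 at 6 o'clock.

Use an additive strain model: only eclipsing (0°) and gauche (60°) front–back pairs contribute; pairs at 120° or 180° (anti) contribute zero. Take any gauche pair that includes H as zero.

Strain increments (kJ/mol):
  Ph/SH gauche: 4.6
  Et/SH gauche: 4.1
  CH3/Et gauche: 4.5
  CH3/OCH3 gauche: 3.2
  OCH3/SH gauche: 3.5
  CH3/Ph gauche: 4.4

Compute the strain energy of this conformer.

This conformer (staggered): Et(0°)/SH(300°) gauche 4.1; OCH3(120°)/CH3(180°) gauche 3.2; Ph(240°)/SH(300°) gauche 4.6; Ph(240°)/CH3(180°) gauche 4.4 → 16.3 kJ/mol.

16.3 kJ/mol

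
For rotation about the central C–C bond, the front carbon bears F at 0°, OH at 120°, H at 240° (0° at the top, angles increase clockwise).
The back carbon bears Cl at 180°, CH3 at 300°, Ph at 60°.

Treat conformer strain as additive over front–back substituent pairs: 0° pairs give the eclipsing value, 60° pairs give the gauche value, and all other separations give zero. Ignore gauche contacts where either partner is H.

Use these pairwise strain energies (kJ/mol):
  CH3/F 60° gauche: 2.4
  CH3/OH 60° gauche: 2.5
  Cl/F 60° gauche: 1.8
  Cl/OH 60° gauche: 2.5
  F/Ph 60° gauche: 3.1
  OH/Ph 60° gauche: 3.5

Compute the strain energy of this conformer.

11.5 kJ/mol

This conformer (staggered): F(0°)/CH3(300°) gauche 2.4; F(0°)/Ph(60°) gauche 3.1; OH(120°)/Cl(180°) gauche 2.5; OH(120°)/Ph(60°) gauche 3.5 → 11.5 kJ/mol.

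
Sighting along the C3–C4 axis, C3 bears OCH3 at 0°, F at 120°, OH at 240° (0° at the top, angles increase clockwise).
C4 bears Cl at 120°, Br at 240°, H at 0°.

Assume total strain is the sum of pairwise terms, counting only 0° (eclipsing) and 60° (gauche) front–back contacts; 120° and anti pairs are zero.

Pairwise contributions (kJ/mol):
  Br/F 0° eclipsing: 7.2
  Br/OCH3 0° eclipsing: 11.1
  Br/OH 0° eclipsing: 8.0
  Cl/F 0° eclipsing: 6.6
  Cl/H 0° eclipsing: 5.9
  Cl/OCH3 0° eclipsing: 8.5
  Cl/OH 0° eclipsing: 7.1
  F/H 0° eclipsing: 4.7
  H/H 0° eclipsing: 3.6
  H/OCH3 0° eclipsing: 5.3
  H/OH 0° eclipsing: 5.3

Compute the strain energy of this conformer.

19.9 kJ/mol

This conformer (eclipsed): OCH3–H eclipsed, F–Cl eclipsed, OH–Br eclipsed; 5.3 + 6.6 + 8.0 = 19.9 kJ/mol.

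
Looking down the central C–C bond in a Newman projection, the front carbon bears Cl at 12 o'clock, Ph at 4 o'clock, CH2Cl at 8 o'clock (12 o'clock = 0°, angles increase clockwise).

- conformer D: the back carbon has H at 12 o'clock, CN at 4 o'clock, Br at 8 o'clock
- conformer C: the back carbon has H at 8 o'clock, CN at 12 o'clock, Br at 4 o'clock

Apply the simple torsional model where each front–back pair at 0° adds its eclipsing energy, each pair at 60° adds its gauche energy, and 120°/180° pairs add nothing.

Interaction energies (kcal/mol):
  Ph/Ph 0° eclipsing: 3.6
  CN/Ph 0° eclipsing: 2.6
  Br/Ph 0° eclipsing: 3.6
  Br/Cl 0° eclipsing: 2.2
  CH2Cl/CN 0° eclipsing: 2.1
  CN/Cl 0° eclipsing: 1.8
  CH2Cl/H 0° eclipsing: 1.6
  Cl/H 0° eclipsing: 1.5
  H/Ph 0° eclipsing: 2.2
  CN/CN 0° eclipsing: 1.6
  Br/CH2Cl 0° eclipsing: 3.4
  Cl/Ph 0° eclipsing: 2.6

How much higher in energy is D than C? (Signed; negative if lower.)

D (eclipsed): Cl(0°)/H(0°) eclipsed 1.5; Ph(120°)/CN(120°) eclipsed 2.6; CH2Cl(240°)/Br(240°) eclipsed 3.4 → 7.5 kcal/mol.
C (eclipsed): Cl(0°)/CN(0°) eclipsed 1.8; Ph(120°)/Br(120°) eclipsed 3.6; CH2Cl(240°)/H(240°) eclipsed 1.6 → 7.0 kcal/mol.
E(D) − E(C) = 7.5 − 7.0 = +0.5 kcal/mol.

+0.5 kcal/mol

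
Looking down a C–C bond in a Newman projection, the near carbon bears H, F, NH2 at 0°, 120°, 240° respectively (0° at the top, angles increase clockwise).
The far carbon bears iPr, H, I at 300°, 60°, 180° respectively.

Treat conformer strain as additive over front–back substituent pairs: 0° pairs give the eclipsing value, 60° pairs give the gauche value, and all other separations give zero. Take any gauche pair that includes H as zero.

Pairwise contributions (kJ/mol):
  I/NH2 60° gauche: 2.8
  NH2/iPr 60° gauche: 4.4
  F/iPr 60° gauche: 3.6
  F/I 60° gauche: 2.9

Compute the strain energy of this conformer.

This conformer (staggered): F(120°)/I(180°) gauche 2.9; NH2(240°)/iPr(300°) gauche 4.4; NH2(240°)/I(180°) gauche 2.8 → 10.1 kJ/mol.

10.1 kJ/mol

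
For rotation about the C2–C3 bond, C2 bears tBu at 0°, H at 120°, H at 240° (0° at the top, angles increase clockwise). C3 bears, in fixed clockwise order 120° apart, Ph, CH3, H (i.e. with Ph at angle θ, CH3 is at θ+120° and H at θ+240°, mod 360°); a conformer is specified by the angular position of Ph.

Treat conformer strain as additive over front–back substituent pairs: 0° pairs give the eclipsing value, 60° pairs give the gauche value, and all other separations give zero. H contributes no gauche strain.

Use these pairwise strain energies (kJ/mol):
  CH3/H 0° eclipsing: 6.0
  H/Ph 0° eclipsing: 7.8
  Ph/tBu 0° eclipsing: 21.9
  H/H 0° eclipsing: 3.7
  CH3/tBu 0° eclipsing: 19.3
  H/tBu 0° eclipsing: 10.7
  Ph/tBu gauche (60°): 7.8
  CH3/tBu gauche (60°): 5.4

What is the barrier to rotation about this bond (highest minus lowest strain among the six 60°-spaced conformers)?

Ph at 0° (eclipsed): tBu(0°)/Ph(0°) eclipsed 21.9; H(120°)/CH3(120°) eclipsed 6.0; H(240°)/H(240°) eclipsed 3.7 → 31.6 kJ/mol.
Ph at 60° (staggered): tBu(0°)/Ph(60°) gauche 7.8 → 7.8 kJ/mol.
Ph at 120° (eclipsed): tBu(0°)/H(0°) eclipsed 10.7; H(120°)/Ph(120°) eclipsed 7.8; H(240°)/CH3(240°) eclipsed 6.0 → 24.5 kJ/mol.
Ph at 180° (staggered): tBu(0°)/CH3(300°) gauche 5.4 → 5.4 kJ/mol.
Ph at 240° (eclipsed): tBu(0°)/CH3(0°) eclipsed 19.3; H(120°)/H(120°) eclipsed 3.7; H(240°)/Ph(240°) eclipsed 7.8 → 30.8 kJ/mol.
Ph at 300° (staggered): tBu(0°)/Ph(300°) gauche 7.8; tBu(0°)/CH3(60°) gauche 5.4 → 13.2 kJ/mol.
Max at 0° (31.6 kJ/mol), min at 180° (5.4 kJ/mol); barrier = 26.2 kJ/mol.

26.2 kJ/mol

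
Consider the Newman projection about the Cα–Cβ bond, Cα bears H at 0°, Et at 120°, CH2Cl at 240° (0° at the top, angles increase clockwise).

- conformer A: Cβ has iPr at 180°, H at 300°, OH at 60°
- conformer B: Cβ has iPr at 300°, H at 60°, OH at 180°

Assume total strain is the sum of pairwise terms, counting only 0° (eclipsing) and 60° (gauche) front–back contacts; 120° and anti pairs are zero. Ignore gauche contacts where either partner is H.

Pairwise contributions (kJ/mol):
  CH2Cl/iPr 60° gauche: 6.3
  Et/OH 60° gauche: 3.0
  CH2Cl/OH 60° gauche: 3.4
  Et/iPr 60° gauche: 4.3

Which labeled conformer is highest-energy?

A

A (staggered): Et(120°)/iPr(180°) gauche 4.3; Et(120°)/OH(60°) gauche 3.0; CH2Cl(240°)/iPr(180°) gauche 6.3 → 13.6 kJ/mol.
B (staggered): Et(120°)/OH(180°) gauche 3.0; CH2Cl(240°)/iPr(300°) gauche 6.3; CH2Cl(240°)/OH(180°) gauche 3.4 → 12.7 kJ/mol.
A has the highest total (13.6 kJ/mol).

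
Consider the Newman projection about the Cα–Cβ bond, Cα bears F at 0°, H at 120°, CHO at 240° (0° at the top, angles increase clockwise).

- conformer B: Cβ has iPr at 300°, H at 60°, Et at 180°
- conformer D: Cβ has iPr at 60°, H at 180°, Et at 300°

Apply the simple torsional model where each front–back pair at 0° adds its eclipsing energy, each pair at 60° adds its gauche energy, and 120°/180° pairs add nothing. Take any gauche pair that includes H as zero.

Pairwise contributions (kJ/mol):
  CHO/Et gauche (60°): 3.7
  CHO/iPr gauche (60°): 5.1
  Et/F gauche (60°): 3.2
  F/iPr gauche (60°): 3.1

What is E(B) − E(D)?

+1.9 kJ/mol

B (staggered): F(0°)/iPr(300°) gauche 3.1; CHO(240°)/iPr(300°) gauche 5.1; CHO(240°)/Et(180°) gauche 3.7 → 11.9 kJ/mol.
D (staggered): F(0°)/iPr(60°) gauche 3.1; F(0°)/Et(300°) gauche 3.2; CHO(240°)/Et(300°) gauche 3.7 → 10.0 kJ/mol.
E(B) − E(D) = 11.9 − 10.0 = +1.9 kJ/mol.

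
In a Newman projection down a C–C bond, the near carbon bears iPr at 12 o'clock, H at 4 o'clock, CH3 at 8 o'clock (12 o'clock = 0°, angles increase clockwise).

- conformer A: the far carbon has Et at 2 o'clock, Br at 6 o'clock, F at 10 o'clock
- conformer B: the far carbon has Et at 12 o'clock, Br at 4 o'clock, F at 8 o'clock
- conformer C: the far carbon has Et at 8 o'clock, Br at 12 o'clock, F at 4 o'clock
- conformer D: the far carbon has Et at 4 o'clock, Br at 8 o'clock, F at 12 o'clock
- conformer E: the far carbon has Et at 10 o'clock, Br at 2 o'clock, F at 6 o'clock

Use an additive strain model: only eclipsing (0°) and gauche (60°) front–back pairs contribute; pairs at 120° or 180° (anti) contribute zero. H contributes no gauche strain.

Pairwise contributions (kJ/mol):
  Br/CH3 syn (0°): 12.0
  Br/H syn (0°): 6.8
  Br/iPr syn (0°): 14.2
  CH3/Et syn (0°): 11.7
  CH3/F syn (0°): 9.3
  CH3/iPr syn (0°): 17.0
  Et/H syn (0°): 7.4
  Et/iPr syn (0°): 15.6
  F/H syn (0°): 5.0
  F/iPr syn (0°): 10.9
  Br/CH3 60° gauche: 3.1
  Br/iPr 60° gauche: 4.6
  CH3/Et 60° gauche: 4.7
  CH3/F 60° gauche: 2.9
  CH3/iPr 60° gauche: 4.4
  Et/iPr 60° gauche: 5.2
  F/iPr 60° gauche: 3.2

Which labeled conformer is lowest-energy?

A

A (staggered): iPr–Et gauche, iPr–F gauche, CH3–Br gauche, CH3–F gauche; 5.2 + 3.2 + 3.1 + 2.9 = 14.4 kJ/mol.
B (eclipsed): iPr–Et eclipsed, H–Br eclipsed, CH3–F eclipsed; 15.6 + 6.8 + 9.3 = 31.7 kJ/mol.
C (eclipsed): iPr–Br eclipsed, H–F eclipsed, CH3–Et eclipsed; 14.2 + 5.0 + 11.7 = 30.9 kJ/mol.
D (eclipsed): iPr–F eclipsed, H–Et eclipsed, CH3–Br eclipsed; 10.9 + 7.4 + 12.0 = 30.3 kJ/mol.
E (staggered): iPr–Et gauche, iPr–Br gauche, CH3–Et gauche, CH3–F gauche; 5.2 + 4.6 + 4.7 + 2.9 = 17.4 kJ/mol.
A has the lowest total (14.4 kJ/mol).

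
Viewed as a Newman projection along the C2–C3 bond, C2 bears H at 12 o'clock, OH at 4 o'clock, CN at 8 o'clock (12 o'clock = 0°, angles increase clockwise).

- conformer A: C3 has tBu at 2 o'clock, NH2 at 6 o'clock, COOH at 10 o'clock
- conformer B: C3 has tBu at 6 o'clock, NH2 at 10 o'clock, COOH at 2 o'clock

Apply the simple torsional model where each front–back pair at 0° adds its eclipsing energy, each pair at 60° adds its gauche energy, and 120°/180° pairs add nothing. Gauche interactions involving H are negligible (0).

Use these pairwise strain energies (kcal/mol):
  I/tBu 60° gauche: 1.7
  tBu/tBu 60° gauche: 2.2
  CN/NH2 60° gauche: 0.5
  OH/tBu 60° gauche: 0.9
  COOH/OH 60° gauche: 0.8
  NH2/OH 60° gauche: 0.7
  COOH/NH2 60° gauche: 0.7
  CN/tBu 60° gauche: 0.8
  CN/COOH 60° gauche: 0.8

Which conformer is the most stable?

A (staggered): OH(120°)/tBu(60°) gauche 0.9; OH(120°)/NH2(180°) gauche 0.7; CN(240°)/NH2(180°) gauche 0.5; CN(240°)/COOH(300°) gauche 0.8 → 2.9 kcal/mol.
B (staggered): OH(120°)/tBu(180°) gauche 0.9; OH(120°)/COOH(60°) gauche 0.8; CN(240°)/tBu(180°) gauche 0.8; CN(240°)/NH2(300°) gauche 0.5 → 3.0 kcal/mol.
A has the lowest total (2.9 kcal/mol).

A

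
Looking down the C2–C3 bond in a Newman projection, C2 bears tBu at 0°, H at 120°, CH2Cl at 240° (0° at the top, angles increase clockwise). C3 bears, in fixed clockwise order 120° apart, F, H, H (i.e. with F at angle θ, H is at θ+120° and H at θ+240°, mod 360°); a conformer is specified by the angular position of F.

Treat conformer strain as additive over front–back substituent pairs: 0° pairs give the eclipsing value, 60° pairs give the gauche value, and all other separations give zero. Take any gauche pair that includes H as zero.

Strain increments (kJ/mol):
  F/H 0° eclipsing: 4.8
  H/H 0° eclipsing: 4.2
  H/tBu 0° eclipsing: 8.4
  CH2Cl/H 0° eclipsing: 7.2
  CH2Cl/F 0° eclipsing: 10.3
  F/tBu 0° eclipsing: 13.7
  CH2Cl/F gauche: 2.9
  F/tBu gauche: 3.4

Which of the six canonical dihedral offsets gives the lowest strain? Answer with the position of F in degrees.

180°

F at 0° is eclipsed. tBu at 0° is eclipsed with F at 0° (13.7); H at 120° is eclipsed with H at 120° (4.2); CH2Cl at 240° is eclipsed with H at 240° (7.2). Total 25.1 kJ/mol.
F at 60° is staggered. tBu at 0° is gauche with F at 60° (3.4). Total 3.4 kJ/mol.
F at 120° is eclipsed. tBu at 0° is eclipsed with H at 0° (8.4); H at 120° is eclipsed with F at 120° (4.8); CH2Cl at 240° is eclipsed with H at 240° (7.2). Total 20.4 kJ/mol.
F at 180° is staggered. CH2Cl at 240° is gauche with F at 180° (2.9). Total 2.9 kJ/mol.
F at 240° is eclipsed. tBu at 0° is eclipsed with H at 0° (8.4); H at 120° is eclipsed with H at 120° (4.2); CH2Cl at 240° is eclipsed with F at 240° (10.3). Total 22.9 kJ/mol.
F at 300° is staggered. tBu at 0° is gauche with F at 300° (3.4); CH2Cl at 240° is gauche with F at 300° (2.9). Total 6.3 kJ/mol.
The minimum (2.9 kJ/mol) occurs with F at 180°.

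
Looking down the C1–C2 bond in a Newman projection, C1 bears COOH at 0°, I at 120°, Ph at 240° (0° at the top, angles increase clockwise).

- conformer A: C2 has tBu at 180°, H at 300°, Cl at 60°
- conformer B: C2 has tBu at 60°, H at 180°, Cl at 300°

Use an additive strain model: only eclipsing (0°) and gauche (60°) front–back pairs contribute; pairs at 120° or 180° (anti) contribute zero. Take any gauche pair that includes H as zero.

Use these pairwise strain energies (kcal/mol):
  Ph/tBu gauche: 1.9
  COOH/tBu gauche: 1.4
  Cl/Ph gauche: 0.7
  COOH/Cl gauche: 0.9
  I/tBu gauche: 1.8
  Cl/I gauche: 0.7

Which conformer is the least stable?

A (staggered): COOH–Cl gauche, I–tBu gauche, I–Cl gauche, Ph–tBu gauche; 0.9 + 1.8 + 0.7 + 1.9 = 5.3 kcal/mol.
B (staggered): COOH–tBu gauche, COOH–Cl gauche, I–tBu gauche, Ph–Cl gauche; 1.4 + 0.9 + 1.8 + 0.7 = 4.8 kcal/mol.
A has the highest total (5.3 kcal/mol).

A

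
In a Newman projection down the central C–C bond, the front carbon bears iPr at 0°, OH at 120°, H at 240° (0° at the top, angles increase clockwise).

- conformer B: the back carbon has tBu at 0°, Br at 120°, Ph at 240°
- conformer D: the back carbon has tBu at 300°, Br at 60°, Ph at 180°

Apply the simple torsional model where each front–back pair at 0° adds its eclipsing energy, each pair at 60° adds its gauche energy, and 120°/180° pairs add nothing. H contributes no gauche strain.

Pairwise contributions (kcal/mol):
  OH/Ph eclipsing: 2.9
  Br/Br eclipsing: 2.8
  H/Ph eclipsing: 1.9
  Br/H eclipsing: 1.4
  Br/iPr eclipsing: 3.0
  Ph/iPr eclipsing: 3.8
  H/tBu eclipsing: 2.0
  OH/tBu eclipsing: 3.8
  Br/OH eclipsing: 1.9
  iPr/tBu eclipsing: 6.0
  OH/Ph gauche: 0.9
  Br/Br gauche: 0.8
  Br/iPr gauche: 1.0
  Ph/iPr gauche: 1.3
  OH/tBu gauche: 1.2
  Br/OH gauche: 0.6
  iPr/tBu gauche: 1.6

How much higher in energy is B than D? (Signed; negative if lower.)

B (eclipsed): iPr–tBu eclipsed, OH–Br eclipsed, H–Ph eclipsed; 6.0 + 1.9 + 1.9 = 9.8 kcal/mol.
D (staggered): iPr–tBu gauche, iPr–Br gauche, OH–Br gauche, OH–Ph gauche; 1.6 + 1.0 + 0.6 + 0.9 = 4.1 kcal/mol.
E(B) − E(D) = 9.8 − 4.1 = +5.7 kcal/mol.

+5.7 kcal/mol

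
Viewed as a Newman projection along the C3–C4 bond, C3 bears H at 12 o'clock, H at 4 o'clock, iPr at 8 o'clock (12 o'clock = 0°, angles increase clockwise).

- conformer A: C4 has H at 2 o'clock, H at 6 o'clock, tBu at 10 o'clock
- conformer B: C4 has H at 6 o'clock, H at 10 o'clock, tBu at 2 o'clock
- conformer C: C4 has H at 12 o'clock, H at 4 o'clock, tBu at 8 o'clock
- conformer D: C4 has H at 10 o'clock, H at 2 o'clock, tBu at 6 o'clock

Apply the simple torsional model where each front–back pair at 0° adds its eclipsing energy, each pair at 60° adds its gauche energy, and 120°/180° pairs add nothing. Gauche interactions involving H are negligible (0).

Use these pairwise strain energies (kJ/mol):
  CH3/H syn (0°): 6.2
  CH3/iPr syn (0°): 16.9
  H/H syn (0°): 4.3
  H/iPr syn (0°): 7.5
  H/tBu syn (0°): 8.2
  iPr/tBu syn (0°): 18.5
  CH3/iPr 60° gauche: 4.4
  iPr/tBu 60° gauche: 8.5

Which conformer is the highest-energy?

A (staggered): iPr(240°)/tBu(300°) gauche 8.5 → 8.5 kJ/mol.
B (staggered): no non-H gauche contacts → 0.0 kJ/mol.
C (eclipsed): H(0°)/H(0°) eclipsed 4.3; H(120°)/H(120°) eclipsed 4.3; iPr(240°)/tBu(240°) eclipsed 18.5 → 27.1 kJ/mol.
D (staggered): iPr(240°)/tBu(180°) gauche 8.5 → 8.5 kJ/mol.
C has the highest total (27.1 kJ/mol).

C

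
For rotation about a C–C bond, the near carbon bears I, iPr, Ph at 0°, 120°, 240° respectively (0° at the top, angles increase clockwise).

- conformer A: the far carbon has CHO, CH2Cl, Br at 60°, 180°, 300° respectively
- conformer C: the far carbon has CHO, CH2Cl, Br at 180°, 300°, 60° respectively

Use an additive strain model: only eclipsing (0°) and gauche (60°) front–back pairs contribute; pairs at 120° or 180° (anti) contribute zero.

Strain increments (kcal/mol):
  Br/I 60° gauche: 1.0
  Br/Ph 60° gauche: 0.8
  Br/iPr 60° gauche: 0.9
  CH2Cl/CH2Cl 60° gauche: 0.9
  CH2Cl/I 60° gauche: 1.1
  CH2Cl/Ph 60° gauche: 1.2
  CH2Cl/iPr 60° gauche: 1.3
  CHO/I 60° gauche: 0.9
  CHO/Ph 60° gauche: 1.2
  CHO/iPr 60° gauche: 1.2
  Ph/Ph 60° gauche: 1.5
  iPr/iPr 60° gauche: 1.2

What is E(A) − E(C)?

A is staggered. I at 0° is gauche with CHO at 60° (0.9); I at 0° is gauche with Br at 300° (1.0); iPr at 120° is gauche with CHO at 60° (1.2); iPr at 120° is gauche with CH2Cl at 180° (1.3); Ph at 240° is gauche with CH2Cl at 180° (1.2); Ph at 240° is gauche with Br at 300° (0.8). Total 6.4 kcal/mol.
C is staggered. I at 0° is gauche with CH2Cl at 300° (1.1); I at 0° is gauche with Br at 60° (1.0); iPr at 120° is gauche with CHO at 180° (1.2); iPr at 120° is gauche with Br at 60° (0.9); Ph at 240° is gauche with CHO at 180° (1.2); Ph at 240° is gauche with CH2Cl at 300° (1.2). Total 6.6 kcal/mol.
E(A) − E(C) = 6.4 − 6.6 = -0.2 kcal/mol.

-0.2 kcal/mol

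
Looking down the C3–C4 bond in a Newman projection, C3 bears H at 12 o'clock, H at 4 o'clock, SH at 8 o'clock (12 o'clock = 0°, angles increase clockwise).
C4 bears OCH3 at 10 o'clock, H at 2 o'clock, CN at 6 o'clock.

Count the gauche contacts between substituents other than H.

Non-H gauche pairs: SH(240°)/OCH3(300°); SH(240°)/CN(180°) — 2 interactions.

2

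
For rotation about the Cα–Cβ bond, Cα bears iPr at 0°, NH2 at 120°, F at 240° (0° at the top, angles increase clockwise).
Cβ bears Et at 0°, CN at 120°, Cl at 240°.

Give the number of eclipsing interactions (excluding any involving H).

Non-H eclipsing pairs: iPr(0°)/Et(0°); NH2(120°)/CN(120°); F(240°)/Cl(240°) — 3 interactions.

3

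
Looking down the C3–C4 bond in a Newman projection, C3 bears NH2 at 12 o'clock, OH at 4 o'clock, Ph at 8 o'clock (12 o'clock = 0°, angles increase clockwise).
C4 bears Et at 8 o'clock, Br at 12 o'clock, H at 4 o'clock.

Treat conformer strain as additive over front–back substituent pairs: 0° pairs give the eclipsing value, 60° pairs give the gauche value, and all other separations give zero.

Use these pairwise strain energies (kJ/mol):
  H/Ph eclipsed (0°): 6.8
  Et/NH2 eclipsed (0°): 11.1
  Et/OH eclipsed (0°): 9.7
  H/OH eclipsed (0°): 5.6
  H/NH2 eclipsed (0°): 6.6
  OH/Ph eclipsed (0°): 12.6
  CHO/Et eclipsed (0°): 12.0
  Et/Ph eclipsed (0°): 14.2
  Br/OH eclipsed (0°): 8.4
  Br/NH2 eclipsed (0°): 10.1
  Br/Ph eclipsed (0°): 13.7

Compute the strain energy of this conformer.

This conformer is eclipsed. NH2 at 0° is eclipsed with Br at 0° (10.1); OH at 120° is eclipsed with H at 120° (5.6); Ph at 240° is eclipsed with Et at 240° (14.2). Total 29.9 kJ/mol.

29.9 kJ/mol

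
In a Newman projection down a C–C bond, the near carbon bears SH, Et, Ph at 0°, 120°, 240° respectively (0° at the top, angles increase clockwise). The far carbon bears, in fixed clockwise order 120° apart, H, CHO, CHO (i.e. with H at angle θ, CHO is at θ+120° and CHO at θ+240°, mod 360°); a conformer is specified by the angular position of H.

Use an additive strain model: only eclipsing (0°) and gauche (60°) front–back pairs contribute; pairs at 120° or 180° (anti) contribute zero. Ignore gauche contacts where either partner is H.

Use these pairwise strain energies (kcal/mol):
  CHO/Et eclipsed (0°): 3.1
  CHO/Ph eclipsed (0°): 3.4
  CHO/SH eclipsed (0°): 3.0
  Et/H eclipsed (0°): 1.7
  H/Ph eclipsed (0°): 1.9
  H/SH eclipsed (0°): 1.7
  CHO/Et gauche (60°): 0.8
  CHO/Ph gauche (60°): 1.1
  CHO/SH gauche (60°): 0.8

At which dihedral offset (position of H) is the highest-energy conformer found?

0°

H at 0° (eclipsed): SH–H eclipsed, Et–CHO eclipsed, Ph–CHO eclipsed; 1.7 + 3.1 + 3.4 = 8.2 kcal/mol.
H at 60° (staggered): SH–CHO gauche, Et–CHO gauche, Ph–CHO gauche, Ph–CHO gauche; 0.8 + 0.8 + 1.1 + 1.1 = 3.8 kcal/mol.
H at 120° (eclipsed): SH–CHO eclipsed, Et–H eclipsed, Ph–CHO eclipsed; 3.0 + 1.7 + 3.4 = 8.1 kcal/mol.
H at 180° (staggered): SH–CHO gauche, SH–CHO gauche, Et–CHO gauche, Ph–CHO gauche; 0.8 + 0.8 + 0.8 + 1.1 = 3.5 kcal/mol.
H at 240° (eclipsed): SH–CHO eclipsed, Et–CHO eclipsed, Ph–H eclipsed; 3.0 + 3.1 + 1.9 = 8.0 kcal/mol.
H at 300° (staggered): SH–CHO gauche, Et–CHO gauche, Et–CHO gauche, Ph–CHO gauche; 0.8 + 0.8 + 0.8 + 1.1 = 3.5 kcal/mol.
The maximum (8.2 kcal/mol) occurs with H at 0°.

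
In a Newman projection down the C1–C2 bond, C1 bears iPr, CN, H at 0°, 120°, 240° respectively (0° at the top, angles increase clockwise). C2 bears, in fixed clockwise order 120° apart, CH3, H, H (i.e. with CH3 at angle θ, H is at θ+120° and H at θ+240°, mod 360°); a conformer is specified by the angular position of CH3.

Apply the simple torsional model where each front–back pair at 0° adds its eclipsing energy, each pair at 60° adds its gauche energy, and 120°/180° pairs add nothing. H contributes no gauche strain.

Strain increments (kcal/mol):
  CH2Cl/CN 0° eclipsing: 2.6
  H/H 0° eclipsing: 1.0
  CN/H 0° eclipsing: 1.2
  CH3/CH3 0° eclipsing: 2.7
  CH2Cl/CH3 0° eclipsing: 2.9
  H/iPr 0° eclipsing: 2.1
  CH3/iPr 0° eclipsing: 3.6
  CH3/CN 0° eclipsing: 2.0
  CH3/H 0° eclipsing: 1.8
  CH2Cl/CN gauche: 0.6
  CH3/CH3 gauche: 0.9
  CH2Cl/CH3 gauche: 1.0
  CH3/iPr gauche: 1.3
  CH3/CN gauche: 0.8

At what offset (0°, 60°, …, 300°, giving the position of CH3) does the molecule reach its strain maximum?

CH3 at 0° (eclipsed): iPr(0°)/CH3(0°) eclipsed 3.6; CN(120°)/H(120°) eclipsed 1.2; H(240°)/H(240°) eclipsed 1.0 → 5.8 kcal/mol.
CH3 at 60° (staggered): iPr(0°)/CH3(60°) gauche 1.3; CN(120°)/CH3(60°) gauche 0.8 → 2.1 kcal/mol.
CH3 at 120° (eclipsed): iPr(0°)/H(0°) eclipsed 2.1; CN(120°)/CH3(120°) eclipsed 2.0; H(240°)/H(240°) eclipsed 1.0 → 5.1 kcal/mol.
CH3 at 180° (staggered): CN(120°)/CH3(180°) gauche 0.8 → 0.8 kcal/mol.
CH3 at 240° (eclipsed): iPr(0°)/H(0°) eclipsed 2.1; CN(120°)/H(120°) eclipsed 1.2; H(240°)/CH3(240°) eclipsed 1.8 → 5.1 kcal/mol.
CH3 at 300° (staggered): iPr(0°)/CH3(300°) gauche 1.3 → 1.3 kcal/mol.
The maximum (5.8 kcal/mol) occurs with CH3 at 0°.

0°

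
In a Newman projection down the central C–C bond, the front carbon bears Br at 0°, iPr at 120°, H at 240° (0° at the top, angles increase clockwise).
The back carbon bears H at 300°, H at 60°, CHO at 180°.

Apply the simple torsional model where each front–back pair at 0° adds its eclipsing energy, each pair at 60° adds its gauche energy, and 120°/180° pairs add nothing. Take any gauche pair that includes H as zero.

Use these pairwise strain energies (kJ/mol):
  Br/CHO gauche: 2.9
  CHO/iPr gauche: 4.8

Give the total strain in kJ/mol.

This conformer (staggered): iPr(120°)/CHO(180°) gauche 4.8 → 4.8 kJ/mol.

4.8 kJ/mol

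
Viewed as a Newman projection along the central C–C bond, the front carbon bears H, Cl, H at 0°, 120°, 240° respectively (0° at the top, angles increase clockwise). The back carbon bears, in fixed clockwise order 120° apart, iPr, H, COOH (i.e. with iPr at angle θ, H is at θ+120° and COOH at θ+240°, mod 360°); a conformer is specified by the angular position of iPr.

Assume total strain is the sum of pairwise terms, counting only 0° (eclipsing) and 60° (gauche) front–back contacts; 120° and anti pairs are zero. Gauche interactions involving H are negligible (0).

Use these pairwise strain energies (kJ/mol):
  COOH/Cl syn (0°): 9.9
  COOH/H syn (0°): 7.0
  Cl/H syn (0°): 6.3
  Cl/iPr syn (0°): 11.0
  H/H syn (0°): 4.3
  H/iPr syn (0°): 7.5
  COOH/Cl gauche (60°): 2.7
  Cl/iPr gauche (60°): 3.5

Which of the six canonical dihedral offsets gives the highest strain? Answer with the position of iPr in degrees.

120°

iPr at 0° (eclipsed): H–iPr eclipsed, Cl–H eclipsed, H–COOH eclipsed; 7.5 + 6.3 + 7.0 = 20.8 kJ/mol.
iPr at 60° (staggered): Cl–iPr gauche; 3.5 = 3.5 kJ/mol.
iPr at 120° (eclipsed): H–COOH eclipsed, Cl–iPr eclipsed, H–H eclipsed; 7.0 + 11.0 + 4.3 = 22.3 kJ/mol.
iPr at 180° (staggered): Cl–iPr gauche, Cl–COOH gauche; 3.5 + 2.7 = 6.2 kJ/mol.
iPr at 240° (eclipsed): H–H eclipsed, Cl–COOH eclipsed, H–iPr eclipsed; 4.3 + 9.9 + 7.5 = 21.7 kJ/mol.
iPr at 300° (staggered): Cl–COOH gauche; 2.7 = 2.7 kJ/mol.
The maximum (22.3 kJ/mol) occurs with iPr at 120°.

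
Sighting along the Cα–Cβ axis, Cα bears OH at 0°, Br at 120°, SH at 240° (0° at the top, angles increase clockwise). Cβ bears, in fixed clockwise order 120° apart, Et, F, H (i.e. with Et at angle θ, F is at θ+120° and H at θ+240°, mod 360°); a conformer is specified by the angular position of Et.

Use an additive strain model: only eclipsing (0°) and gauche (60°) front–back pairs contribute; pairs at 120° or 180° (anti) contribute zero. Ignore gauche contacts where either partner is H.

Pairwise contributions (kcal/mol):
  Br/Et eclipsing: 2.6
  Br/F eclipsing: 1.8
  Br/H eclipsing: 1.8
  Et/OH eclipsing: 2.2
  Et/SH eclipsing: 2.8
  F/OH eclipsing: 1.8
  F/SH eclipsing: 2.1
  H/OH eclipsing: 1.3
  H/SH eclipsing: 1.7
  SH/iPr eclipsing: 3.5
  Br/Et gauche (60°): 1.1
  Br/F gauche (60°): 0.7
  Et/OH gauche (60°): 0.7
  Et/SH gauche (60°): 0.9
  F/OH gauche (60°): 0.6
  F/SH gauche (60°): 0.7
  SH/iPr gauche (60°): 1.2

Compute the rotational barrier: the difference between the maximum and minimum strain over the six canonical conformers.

3.5 kcal/mol

Et at 0° is eclipsed. OH at 0° is eclipsed with Et at 0° (2.2); Br at 120° is eclipsed with F at 120° (1.8); SH at 240° is eclipsed with H at 240° (1.7). Total 5.7 kcal/mol.
Et at 60° is staggered. OH at 0° is gauche with Et at 60° (0.7); Br at 120° is gauche with Et at 60° (1.1); Br at 120° is gauche with F at 180° (0.7); SH at 240° is gauche with F at 180° (0.7). Total 3.2 kcal/mol.
Et at 120° is eclipsed. OH at 0° is eclipsed with H at 0° (1.3); Br at 120° is eclipsed with Et at 120° (2.6); SH at 240° is eclipsed with F at 240° (2.1). Total 6.0 kcal/mol.
Et at 180° is staggered. OH at 0° is gauche with F at 300° (0.6); Br at 120° is gauche with Et at 180° (1.1); SH at 240° is gauche with Et at 180° (0.9); SH at 240° is gauche with F at 300° (0.7). Total 3.3 kcal/mol.
Et at 240° is eclipsed. OH at 0° is eclipsed with F at 0° (1.8); Br at 120° is eclipsed with H at 120° (1.8); SH at 240° is eclipsed with Et at 240° (2.8). Total 6.4 kcal/mol.
Et at 300° is staggered. OH at 0° is gauche with Et at 300° (0.7); OH at 0° is gauche with F at 60° (0.6); Br at 120° is gauche with F at 60° (0.7); SH at 240° is gauche with Et at 300° (0.9). Total 2.9 kcal/mol.
Max at 240° (6.4 kcal/mol), min at 300° (2.9 kcal/mol); barrier = 3.5 kcal/mol.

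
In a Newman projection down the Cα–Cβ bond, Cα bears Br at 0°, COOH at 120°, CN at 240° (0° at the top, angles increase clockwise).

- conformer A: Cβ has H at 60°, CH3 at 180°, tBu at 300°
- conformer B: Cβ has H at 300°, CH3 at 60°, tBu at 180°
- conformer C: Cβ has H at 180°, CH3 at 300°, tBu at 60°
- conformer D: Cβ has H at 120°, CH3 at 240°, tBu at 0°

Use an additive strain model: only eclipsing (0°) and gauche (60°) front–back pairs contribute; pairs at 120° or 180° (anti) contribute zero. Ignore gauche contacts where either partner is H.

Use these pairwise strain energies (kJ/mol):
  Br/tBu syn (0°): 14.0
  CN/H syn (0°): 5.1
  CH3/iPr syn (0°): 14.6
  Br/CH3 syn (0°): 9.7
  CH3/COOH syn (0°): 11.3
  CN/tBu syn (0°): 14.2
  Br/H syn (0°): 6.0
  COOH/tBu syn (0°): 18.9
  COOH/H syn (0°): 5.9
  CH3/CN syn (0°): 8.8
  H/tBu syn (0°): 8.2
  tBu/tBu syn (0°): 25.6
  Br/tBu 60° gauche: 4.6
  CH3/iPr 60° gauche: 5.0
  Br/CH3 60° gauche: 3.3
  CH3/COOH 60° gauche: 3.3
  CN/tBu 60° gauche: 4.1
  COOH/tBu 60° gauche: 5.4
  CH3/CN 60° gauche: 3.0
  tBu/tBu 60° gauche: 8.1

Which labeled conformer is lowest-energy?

A

A (staggered): Br–tBu gauche, COOH–CH3 gauche, CN–CH3 gauche, CN–tBu gauche; 4.6 + 3.3 + 3.0 + 4.1 = 15.0 kJ/mol.
B (staggered): Br–CH3 gauche, COOH–CH3 gauche, COOH–tBu gauche, CN–tBu gauche; 3.3 + 3.3 + 5.4 + 4.1 = 16.1 kJ/mol.
C (staggered): Br–CH3 gauche, Br–tBu gauche, COOH–tBu gauche, CN–CH3 gauche; 3.3 + 4.6 + 5.4 + 3.0 = 16.3 kJ/mol.
D (eclipsed): Br–tBu eclipsed, COOH–H eclipsed, CN–CH3 eclipsed; 14.0 + 5.9 + 8.8 = 28.7 kJ/mol.
A has the lowest total (15.0 kJ/mol).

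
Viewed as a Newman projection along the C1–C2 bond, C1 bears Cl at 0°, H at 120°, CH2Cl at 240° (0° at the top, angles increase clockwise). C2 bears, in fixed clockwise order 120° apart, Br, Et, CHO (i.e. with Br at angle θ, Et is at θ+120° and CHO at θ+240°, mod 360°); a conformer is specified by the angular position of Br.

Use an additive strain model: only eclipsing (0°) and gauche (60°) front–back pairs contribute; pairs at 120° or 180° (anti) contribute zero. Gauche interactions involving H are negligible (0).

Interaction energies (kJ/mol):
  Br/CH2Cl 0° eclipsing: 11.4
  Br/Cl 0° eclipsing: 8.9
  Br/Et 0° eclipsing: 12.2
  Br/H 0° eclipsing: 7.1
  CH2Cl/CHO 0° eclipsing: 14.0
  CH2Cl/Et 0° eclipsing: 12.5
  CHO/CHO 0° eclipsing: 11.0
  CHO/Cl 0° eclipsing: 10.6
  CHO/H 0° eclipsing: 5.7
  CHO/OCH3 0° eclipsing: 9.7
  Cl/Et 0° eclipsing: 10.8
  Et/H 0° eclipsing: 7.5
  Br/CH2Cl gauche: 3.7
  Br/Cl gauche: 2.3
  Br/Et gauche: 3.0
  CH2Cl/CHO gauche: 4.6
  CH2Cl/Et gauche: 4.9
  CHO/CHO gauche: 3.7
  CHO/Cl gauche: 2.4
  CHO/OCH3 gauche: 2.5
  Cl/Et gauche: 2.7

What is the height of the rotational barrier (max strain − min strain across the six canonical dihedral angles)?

17.1 kJ/mol

Br at 0° is eclipsed. Cl at 0° is eclipsed with Br at 0° (8.9); H at 120° is eclipsed with Et at 120° (7.5); CH2Cl at 240° is eclipsed with CHO at 240° (14.0). Total 30.4 kJ/mol.
Br at 60° is staggered. Cl at 0° is gauche with Br at 60° (2.3); Cl at 0° is gauche with CHO at 300° (2.4); CH2Cl at 240° is gauche with Et at 180° (4.9); CH2Cl at 240° is gauche with CHO at 300° (4.6). Total 14.2 kJ/mol.
Br at 120° is eclipsed. Cl at 0° is eclipsed with CHO at 0° (10.6); H at 120° is eclipsed with Br at 120° (7.1); CH2Cl at 240° is eclipsed with Et at 240° (12.5). Total 30.2 kJ/mol.
Br at 180° is staggered. Cl at 0° is gauche with Et at 300° (2.7); Cl at 0° is gauche with CHO at 60° (2.4); CH2Cl at 240° is gauche with Br at 180° (3.7); CH2Cl at 240° is gauche with Et at 300° (4.9). Total 13.7 kJ/mol.
Br at 240° is eclipsed. Cl at 0° is eclipsed with Et at 0° (10.8); H at 120° is eclipsed with CHO at 120° (5.7); CH2Cl at 240° is eclipsed with Br at 240° (11.4). Total 27.9 kJ/mol.
Br at 300° is staggered. Cl at 0° is gauche with Br at 300° (2.3); Cl at 0° is gauche with Et at 60° (2.7); CH2Cl at 240° is gauche with Br at 300° (3.7); CH2Cl at 240° is gauche with CHO at 180° (4.6). Total 13.3 kJ/mol.
Max at 0° (30.4 kJ/mol), min at 300° (13.3 kJ/mol); barrier = 17.1 kJ/mol.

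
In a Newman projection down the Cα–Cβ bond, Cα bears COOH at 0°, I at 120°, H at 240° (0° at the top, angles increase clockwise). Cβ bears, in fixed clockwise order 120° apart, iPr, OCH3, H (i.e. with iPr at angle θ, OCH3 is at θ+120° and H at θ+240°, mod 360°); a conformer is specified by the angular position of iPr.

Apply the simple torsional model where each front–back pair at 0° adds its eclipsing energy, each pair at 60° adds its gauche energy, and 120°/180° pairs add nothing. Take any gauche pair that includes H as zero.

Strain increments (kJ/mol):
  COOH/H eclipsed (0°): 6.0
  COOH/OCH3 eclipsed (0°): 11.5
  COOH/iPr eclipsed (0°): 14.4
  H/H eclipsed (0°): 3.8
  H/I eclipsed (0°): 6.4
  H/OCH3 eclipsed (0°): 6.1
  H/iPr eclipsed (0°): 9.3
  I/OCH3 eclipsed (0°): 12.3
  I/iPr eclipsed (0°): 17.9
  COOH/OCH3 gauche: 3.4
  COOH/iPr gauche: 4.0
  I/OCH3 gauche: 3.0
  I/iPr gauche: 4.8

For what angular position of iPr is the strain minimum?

iPr at 0° (eclipsed): COOH(0°)/iPr(0°) eclipsed 14.4; I(120°)/OCH3(120°) eclipsed 12.3; H(240°)/H(240°) eclipsed 3.8 → 30.5 kJ/mol.
iPr at 60° (staggered): COOH(0°)/iPr(60°) gauche 4.0; I(120°)/iPr(60°) gauche 4.8; I(120°)/OCH3(180°) gauche 3.0 → 11.8 kJ/mol.
iPr at 120° (eclipsed): COOH(0°)/H(0°) eclipsed 6.0; I(120°)/iPr(120°) eclipsed 17.9; H(240°)/OCH3(240°) eclipsed 6.1 → 30.0 kJ/mol.
iPr at 180° (staggered): COOH(0°)/OCH3(300°) gauche 3.4; I(120°)/iPr(180°) gauche 4.8 → 8.2 kJ/mol.
iPr at 240° (eclipsed): COOH(0°)/OCH3(0°) eclipsed 11.5; I(120°)/H(120°) eclipsed 6.4; H(240°)/iPr(240°) eclipsed 9.3 → 27.2 kJ/mol.
iPr at 300° (staggered): COOH(0°)/iPr(300°) gauche 4.0; COOH(0°)/OCH3(60°) gauche 3.4; I(120°)/OCH3(60°) gauche 3.0 → 10.4 kJ/mol.
The minimum (8.2 kJ/mol) occurs with iPr at 180°.

180°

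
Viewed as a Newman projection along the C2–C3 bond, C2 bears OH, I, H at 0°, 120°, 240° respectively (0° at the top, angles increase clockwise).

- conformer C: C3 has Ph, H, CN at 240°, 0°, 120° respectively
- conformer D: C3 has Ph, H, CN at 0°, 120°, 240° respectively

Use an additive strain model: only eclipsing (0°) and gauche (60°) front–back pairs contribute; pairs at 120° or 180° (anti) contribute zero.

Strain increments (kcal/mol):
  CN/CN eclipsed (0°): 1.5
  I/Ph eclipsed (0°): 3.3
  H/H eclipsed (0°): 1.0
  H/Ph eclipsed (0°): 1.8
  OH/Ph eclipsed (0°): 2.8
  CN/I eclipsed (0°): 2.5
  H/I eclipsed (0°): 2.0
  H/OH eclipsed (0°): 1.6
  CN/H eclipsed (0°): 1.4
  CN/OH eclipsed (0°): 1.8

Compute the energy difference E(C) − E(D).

-0.3 kcal/mol

C is eclipsed. OH at 0° is eclipsed with H at 0° (1.6); I at 120° is eclipsed with CN at 120° (2.5); H at 240° is eclipsed with Ph at 240° (1.8). Total 5.9 kcal/mol.
D is eclipsed. OH at 0° is eclipsed with Ph at 0° (2.8); I at 120° is eclipsed with H at 120° (2.0); H at 240° is eclipsed with CN at 240° (1.4). Total 6.2 kcal/mol.
E(C) − E(D) = 5.9 − 6.2 = -0.3 kcal/mol.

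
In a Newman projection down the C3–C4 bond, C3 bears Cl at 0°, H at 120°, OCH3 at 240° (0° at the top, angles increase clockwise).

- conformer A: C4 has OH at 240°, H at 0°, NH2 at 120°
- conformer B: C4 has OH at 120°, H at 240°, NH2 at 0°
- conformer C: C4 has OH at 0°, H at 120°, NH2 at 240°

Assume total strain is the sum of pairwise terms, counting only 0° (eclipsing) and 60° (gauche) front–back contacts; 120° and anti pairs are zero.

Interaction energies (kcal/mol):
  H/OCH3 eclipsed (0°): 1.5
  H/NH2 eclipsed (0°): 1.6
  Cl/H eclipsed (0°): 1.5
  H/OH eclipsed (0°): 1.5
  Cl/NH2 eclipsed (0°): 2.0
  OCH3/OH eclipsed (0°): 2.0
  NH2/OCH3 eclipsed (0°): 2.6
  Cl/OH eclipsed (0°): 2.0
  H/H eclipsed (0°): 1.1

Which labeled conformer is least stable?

A is eclipsed. Cl at 0° is eclipsed with H at 0° (1.5); H at 120° is eclipsed with NH2 at 120° (1.6); OCH3 at 240° is eclipsed with OH at 240° (2.0). Total 5.1 kcal/mol.
B is eclipsed. Cl at 0° is eclipsed with NH2 at 0° (2.0); H at 120° is eclipsed with OH at 120° (1.5); OCH3 at 240° is eclipsed with H at 240° (1.5). Total 5.0 kcal/mol.
C is eclipsed. Cl at 0° is eclipsed with OH at 0° (2.0); H at 120° is eclipsed with H at 120° (1.1); OCH3 at 240° is eclipsed with NH2 at 240° (2.6). Total 5.7 kcal/mol.
C has the highest total (5.7 kcal/mol).

C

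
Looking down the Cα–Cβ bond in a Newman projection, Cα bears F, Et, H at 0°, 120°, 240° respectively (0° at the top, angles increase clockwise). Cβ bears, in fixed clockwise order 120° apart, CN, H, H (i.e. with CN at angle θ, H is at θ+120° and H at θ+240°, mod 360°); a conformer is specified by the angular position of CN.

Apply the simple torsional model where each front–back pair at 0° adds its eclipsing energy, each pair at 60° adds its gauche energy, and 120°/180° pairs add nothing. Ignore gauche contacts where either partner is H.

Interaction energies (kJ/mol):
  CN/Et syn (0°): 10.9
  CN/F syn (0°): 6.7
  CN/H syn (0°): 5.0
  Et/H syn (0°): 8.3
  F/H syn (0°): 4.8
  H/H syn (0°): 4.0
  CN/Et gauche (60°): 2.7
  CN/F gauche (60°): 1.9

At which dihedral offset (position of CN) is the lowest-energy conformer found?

300°

CN at 0° (eclipsed): F(0°)/CN(0°) eclipsed 6.7; Et(120°)/H(120°) eclipsed 8.3; H(240°)/H(240°) eclipsed 4.0 → 19.0 kJ/mol.
CN at 60° (staggered): F(0°)/CN(60°) gauche 1.9; Et(120°)/CN(60°) gauche 2.7 → 4.6 kJ/mol.
CN at 120° (eclipsed): F(0°)/H(0°) eclipsed 4.8; Et(120°)/CN(120°) eclipsed 10.9; H(240°)/H(240°) eclipsed 4.0 → 19.7 kJ/mol.
CN at 180° (staggered): Et(120°)/CN(180°) gauche 2.7 → 2.7 kJ/mol.
CN at 240° (eclipsed): F(0°)/H(0°) eclipsed 4.8; Et(120°)/H(120°) eclipsed 8.3; H(240°)/CN(240°) eclipsed 5.0 → 18.1 kJ/mol.
CN at 300° (staggered): F(0°)/CN(300°) gauche 1.9 → 1.9 kJ/mol.
The minimum (1.9 kJ/mol) occurs with CN at 300°.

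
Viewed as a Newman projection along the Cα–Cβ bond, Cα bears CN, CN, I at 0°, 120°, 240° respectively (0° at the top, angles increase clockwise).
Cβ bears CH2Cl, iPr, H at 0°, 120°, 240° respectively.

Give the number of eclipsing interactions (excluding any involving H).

Non-H eclipsing pairs: CN(0°)/CH2Cl(0°); CN(120°)/iPr(120°) — 2 interactions.

2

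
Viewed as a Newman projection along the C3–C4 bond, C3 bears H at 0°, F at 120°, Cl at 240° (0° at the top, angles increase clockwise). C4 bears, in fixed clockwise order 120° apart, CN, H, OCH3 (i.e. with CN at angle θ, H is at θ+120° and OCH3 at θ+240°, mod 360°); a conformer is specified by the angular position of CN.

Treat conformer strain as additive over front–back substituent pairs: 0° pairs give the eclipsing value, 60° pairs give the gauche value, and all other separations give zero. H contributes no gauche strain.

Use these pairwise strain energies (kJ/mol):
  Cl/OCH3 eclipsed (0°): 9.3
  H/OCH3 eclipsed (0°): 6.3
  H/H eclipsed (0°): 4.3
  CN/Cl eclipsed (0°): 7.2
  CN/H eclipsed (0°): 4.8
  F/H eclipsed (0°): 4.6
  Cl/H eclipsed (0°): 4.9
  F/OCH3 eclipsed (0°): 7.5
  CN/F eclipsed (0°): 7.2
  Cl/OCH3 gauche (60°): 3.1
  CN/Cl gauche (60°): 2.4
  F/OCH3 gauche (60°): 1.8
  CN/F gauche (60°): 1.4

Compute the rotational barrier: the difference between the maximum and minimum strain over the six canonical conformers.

CN at 0° is eclipsed. H at 0° is eclipsed with CN at 0° (4.8); F at 120° is eclipsed with H at 120° (4.6); Cl at 240° is eclipsed with OCH3 at 240° (9.3). Total 18.7 kJ/mol.
CN at 60° is staggered. F at 120° is gauche with CN at 60° (1.4); Cl at 240° is gauche with OCH3 at 300° (3.1). Total 4.5 kJ/mol.
CN at 120° is eclipsed. H at 0° is eclipsed with OCH3 at 0° (6.3); F at 120° is eclipsed with CN at 120° (7.2); Cl at 240° is eclipsed with H at 240° (4.9). Total 18.4 kJ/mol.
CN at 180° is staggered. F at 120° is gauche with CN at 180° (1.4); F at 120° is gauche with OCH3 at 60° (1.8); Cl at 240° is gauche with CN at 180° (2.4). Total 5.6 kJ/mol.
CN at 240° is eclipsed. H at 0° is eclipsed with H at 0° (4.3); F at 120° is eclipsed with OCH3 at 120° (7.5); Cl at 240° is eclipsed with CN at 240° (7.2). Total 19.0 kJ/mol.
CN at 300° is staggered. F at 120° is gauche with OCH3 at 180° (1.8); Cl at 240° is gauche with CN at 300° (2.4); Cl at 240° is gauche with OCH3 at 180° (3.1). Total 7.3 kJ/mol.
Max at 240° (19.0 kJ/mol), min at 60° (4.5 kJ/mol); barrier = 14.5 kJ/mol.

14.5 kJ/mol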